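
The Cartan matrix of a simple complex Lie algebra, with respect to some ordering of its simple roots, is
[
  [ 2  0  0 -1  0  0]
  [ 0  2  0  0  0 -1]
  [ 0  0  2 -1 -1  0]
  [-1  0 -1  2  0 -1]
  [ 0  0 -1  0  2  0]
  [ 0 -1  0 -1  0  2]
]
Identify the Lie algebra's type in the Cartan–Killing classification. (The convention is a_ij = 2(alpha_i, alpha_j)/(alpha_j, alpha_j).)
E_6

The matrix has rank 6 with 2's on the diagonal. Reading the off-diagonal entries as Dynkin edges (a single edge where a_ij = a_ji = -1; a double or triple edge where a_ij * a_ji = 2 or 3), the diagram is a chain of 5 nodes with one extra node attached to the third node from one end (E_6). One simple-root ordering that puts it in standard form is (alpha_5, alpha_1, alpha_3, alpha_4, alpha_6, alpha_2). So the algebra is type E_6.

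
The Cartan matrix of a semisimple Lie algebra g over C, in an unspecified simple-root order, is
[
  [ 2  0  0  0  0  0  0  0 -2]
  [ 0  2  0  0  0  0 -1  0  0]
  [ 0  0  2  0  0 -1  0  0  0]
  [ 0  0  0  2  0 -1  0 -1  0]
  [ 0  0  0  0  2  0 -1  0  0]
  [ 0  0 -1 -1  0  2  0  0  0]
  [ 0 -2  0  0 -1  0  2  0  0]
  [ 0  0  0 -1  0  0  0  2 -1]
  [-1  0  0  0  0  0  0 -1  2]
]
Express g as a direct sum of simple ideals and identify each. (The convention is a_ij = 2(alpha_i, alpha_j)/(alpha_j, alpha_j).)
type B_3 ⊕ type C_6

The diagram associated to this matrix has two connected components: the simple roots {alpha_2, alpha_5, alpha_7} form a chain of 3 nodes with a double edge at one end; the terminal node there is the unique short simple root (B_3), and {alpha_1, alpha_3, alpha_4, alpha_6, alpha_8, alpha_9} form a chain of 6 nodes with a double edge at one end; the terminal node there is the unique long simple root (C_6). A semisimple Lie algebra decomposes uniquely as the direct sum of simple ideals, one per connected component of its Dynkin diagram, so g ≅ B_3 ⊕ C_6 (dimension 21 + 78 = 99).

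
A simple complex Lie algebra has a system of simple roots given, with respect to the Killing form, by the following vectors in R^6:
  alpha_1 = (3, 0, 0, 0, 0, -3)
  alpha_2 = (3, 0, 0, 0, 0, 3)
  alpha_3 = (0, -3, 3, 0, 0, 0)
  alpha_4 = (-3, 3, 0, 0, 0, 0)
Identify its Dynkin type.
Compute the Cartan integers a_ij = 2(alpha_i, alpha_j)/(alpha_j, alpha_j); the resulting 4x4 Cartan matrix is
[[2, 0, 0, -1], [0, 2, 0, -1], [0, 0, 2, -1], [-1, -1, -1, 2]].
All simple roots have the same length, so the diagram is simply laced. The associated Dynkin diagram is a chain of 2 nodes with a fork of two nodes at one end (D_4), so the type is D_4 (the algebra so(8)).

D4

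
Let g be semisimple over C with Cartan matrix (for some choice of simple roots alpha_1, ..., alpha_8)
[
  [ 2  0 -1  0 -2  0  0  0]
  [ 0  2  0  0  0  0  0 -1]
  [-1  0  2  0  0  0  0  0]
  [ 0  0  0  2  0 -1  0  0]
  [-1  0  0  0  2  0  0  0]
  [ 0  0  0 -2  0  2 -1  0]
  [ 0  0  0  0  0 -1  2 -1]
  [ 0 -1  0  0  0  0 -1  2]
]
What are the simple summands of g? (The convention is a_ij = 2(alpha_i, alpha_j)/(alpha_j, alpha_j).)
B_3 (so(7)) + B_5 (so(11))

The diagram associated to this matrix has two connected components: the simple roots {alpha_1, alpha_3, alpha_5} form a chain of 3 nodes with a double edge at one end; the terminal node there is the unique short simple root (B_3), and {alpha_2, alpha_4, alpha_6, alpha_7, alpha_8} form a chain of 5 nodes with a double edge at one end; the terminal node there is the unique short simple root (B_5). A semisimple Lie algebra decomposes uniquely as the direct sum of simple ideals, one per connected component of its Dynkin diagram, so g ≅ B_3 ⊕ B_5 (dimension 21 + 55 = 76).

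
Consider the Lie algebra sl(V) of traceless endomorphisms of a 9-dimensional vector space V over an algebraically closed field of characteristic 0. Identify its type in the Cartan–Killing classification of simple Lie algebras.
A_8

This is sl(9), which has dimension 9^2 - 1 = 80 and rank 9 - 1 = 8 (a Cartan subalgebra is the diagonal traceless matrices). In the classification of classical Lie algebras, the special linear algebra sl(n+1) has type A_n; here n = 8, so the Dynkin diagram is a chain of 8 nodes with single edges (A_8). Hence the type is A_8.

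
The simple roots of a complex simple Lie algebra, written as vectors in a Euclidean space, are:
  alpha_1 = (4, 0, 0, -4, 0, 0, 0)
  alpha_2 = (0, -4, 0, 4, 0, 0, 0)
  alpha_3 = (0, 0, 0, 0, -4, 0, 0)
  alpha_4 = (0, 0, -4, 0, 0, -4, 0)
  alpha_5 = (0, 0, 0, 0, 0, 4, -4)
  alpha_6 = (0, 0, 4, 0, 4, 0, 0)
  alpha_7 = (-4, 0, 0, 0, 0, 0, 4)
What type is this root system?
Compute the Cartan integers a_ij = 2(alpha_i, alpha_j)/(alpha_j, alpha_j); the resulting 7x7 Cartan matrix is
[[2, -1, 0, 0, 0, 0, -1], [-1, 2, 0, 0, 0, 0, 0], [0, 0, 2, 0, 0, -1, 0], [0, 0, 0, 2, -1, -1, 0], [0, 0, 0, -1, 2, 0, -1], [0, 0, -2, -1, 0, 2, 0], [-1, 0, 0, 0, -1, 0, 2]].
The roots have two lengths (squared-length ratio 2:1); the short ones are alpha_{3}. The associated Dynkin diagram is a chain of 7 nodes with a double edge at one end; the terminal node there is the unique short simple root (B_7), so the type is B_7 (the algebra so(15)).

B_7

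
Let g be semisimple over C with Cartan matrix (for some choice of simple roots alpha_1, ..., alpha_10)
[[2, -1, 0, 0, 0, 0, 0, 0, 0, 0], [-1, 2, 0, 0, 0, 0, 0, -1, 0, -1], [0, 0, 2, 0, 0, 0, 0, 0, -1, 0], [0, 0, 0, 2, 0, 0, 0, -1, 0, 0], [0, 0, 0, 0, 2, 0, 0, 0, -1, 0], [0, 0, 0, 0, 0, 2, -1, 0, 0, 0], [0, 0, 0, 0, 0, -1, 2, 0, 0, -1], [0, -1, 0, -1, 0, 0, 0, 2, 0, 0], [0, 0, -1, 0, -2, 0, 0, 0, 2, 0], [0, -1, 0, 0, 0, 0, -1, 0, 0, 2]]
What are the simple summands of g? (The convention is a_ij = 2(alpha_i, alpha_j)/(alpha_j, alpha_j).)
The diagram associated to this matrix has two connected components: the simple roots {alpha_3, alpha_5, alpha_9} form a chain of 3 nodes with a double edge at one end; the terminal node there is the unique short simple root (B_3), and {alpha_1, alpha_2, alpha_4, alpha_6, alpha_7, alpha_8, alpha_10} form a chain of 6 nodes with one extra node attached to the third node from one end (E_7). A semisimple Lie algebra decomposes uniquely as the direct sum of simple ideals, one per connected component of its Dynkin diagram, so g ≅ B_3 ⊕ E_7 (dimension 21 + 133 = 154).

B_3 (so(7)) + E_7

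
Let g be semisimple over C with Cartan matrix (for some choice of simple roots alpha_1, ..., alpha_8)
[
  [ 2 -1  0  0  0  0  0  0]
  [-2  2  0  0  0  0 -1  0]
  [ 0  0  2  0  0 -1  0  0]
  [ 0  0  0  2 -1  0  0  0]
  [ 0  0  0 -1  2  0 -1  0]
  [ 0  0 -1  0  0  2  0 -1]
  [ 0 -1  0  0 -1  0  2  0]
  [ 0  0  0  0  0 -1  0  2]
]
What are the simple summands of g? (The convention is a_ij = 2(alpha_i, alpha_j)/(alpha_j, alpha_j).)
The diagram associated to this matrix has two connected components: the simple roots {alpha_3, alpha_6, alpha_8} form a chain of 3 nodes with single edges (A_3), and {alpha_1, alpha_2, alpha_4, alpha_5, alpha_7} form a chain of 5 nodes with a double edge at one end; the terminal node there is the unique short simple root (B_5). A semisimple Lie algebra decomposes uniquely as the direct sum of simple ideals, one per connected component of its Dynkin diagram, so g ≅ A_3 ⊕ B_5 (dimension 15 + 55 = 70).

A_3 (sl(4)) + B_5 (so(11))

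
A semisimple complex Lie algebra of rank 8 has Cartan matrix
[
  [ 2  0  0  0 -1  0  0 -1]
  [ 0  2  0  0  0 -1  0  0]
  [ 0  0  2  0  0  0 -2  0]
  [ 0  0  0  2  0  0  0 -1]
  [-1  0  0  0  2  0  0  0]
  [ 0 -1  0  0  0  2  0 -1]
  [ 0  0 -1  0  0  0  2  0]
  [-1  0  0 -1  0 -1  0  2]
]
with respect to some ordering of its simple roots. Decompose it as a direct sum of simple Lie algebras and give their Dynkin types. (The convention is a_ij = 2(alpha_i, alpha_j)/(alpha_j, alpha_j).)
type B_2 ⊕ type E_6

The diagram associated to this matrix has two connected components: the simple roots {alpha_3, alpha_7} form a chain of 2 nodes with a double edge at one end; the terminal node there is the unique short simple root (B_2), and {alpha_1, alpha_2, alpha_4, alpha_5, alpha_6, alpha_8} form a chain of 5 nodes with one extra node attached to the third node from one end (E_6). A semisimple Lie algebra decomposes uniquely as the direct sum of simple ideals, one per connected component of its Dynkin diagram, so g ≅ B_2 ⊕ E_6 (dimension 10 + 78 = 88).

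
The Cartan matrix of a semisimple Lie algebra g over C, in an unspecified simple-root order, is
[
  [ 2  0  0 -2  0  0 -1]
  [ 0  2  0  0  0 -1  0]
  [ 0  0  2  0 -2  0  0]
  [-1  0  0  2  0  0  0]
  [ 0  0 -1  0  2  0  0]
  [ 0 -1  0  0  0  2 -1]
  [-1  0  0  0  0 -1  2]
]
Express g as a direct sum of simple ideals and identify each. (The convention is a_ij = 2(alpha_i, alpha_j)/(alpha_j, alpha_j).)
The diagram associated to this matrix has two connected components: the simple roots {alpha_3, alpha_5} form a chain of 2 nodes with a double edge at one end; the terminal node there is the unique short simple root (B_2), and {alpha_1, alpha_2, alpha_4, alpha_6, alpha_7} form a chain of 5 nodes with a double edge at one end; the terminal node there is the unique short simple root (B_5). A semisimple Lie algebra decomposes uniquely as the direct sum of simple ideals, one per connected component of its Dynkin diagram, so g ≅ B_2 ⊕ B_5 (dimension 10 + 55 = 65).

type B_2 ⊕ type B_5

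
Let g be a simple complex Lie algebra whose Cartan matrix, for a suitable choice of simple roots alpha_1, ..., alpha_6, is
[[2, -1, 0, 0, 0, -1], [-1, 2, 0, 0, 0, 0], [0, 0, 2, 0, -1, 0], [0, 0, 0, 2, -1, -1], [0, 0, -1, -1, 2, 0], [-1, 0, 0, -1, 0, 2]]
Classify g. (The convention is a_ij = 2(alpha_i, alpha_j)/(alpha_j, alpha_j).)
A6

The matrix has rank 6 with 2's on the diagonal. Reading the off-diagonal entries as Dynkin edges (a single edge where a_ij = a_ji = -1; a double or triple edge where a_ij * a_ji = 2 or 3), the diagram is a chain of 6 nodes with single edges (A_6). One simple-root ordering that puts it in standard form is (alpha_2, alpha_1, alpha_6, alpha_4, alpha_5, alpha_3). So the algebra is type A_6, i.e. sl(7).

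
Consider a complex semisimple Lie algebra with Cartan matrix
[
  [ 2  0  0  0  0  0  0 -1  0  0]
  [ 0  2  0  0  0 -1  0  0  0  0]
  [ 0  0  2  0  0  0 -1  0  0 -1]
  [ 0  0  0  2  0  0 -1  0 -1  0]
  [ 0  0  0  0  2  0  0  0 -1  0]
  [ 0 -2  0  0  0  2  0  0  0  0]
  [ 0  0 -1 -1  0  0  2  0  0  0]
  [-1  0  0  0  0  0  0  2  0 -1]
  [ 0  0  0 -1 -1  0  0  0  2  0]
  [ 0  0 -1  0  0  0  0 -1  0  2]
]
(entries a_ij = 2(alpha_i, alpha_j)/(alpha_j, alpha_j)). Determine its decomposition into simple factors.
The diagram associated to this matrix has two connected components: the simple roots {alpha_1, alpha_3, alpha_4, alpha_5, alpha_7, alpha_8, alpha_9, alpha_10} form a chain of 8 nodes with single edges (A_8), and {alpha_2, alpha_6} form a chain of 2 nodes with a double edge at one end; the terminal node there is the unique short simple root (B_2). A semisimple Lie algebra decomposes uniquely as the direct sum of simple ideals, one per connected component of its Dynkin diagram, so g ≅ A_8 ⊕ B_2 (dimension 80 + 10 = 90).

A_8 + B_2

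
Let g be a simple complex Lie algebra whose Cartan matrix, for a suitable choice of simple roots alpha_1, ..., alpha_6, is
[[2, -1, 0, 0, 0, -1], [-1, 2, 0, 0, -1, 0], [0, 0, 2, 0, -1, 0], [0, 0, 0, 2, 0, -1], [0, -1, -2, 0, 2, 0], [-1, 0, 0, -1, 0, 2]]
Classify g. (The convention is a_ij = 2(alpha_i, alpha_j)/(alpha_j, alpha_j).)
B_6 (so(13))

The matrix has rank 6 with 2's on the diagonal. Reading the off-diagonal entries as Dynkin edges (a single edge where a_ij = a_ji = -1; a double or triple edge where a_ij * a_ji = 2 or 3), the diagram is a chain of 6 nodes with a double edge at one end; the terminal node there is the unique short simple root (B_6). One simple-root ordering that puts it in standard form is (alpha_4, alpha_6, alpha_1, alpha_2, alpha_5, alpha_3). So the algebra is type B_6, i.e. so(13).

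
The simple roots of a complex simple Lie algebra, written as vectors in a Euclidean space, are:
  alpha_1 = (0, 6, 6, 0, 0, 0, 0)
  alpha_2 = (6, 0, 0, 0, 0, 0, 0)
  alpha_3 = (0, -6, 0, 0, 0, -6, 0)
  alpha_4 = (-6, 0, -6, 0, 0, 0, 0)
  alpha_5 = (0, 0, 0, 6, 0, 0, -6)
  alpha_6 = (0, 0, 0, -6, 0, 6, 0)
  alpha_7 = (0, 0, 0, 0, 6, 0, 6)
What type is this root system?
Compute the Cartan integers a_ij = 2(alpha_i, alpha_j)/(alpha_j, alpha_j); the resulting 7x7 Cartan matrix is
[[2, 0, -1, -1, 0, 0, 0], [0, 2, 0, -1, 0, 0, 0], [-1, 0, 2, 0, 0, -1, 0], [-1, -2, 0, 2, 0, 0, 0], [0, 0, 0, 0, 2, -1, -1], [0, 0, -1, 0, -1, 2, 0], [0, 0, 0, 0, -1, 0, 2]].
The roots have two lengths (squared-length ratio 2:1); the short ones are alpha_{2}. The associated Dynkin diagram is a chain of 7 nodes with a double edge at one end; the terminal node there is the unique short simple root (B_7), so the type is B_7 (the algebra so(15)).

B_7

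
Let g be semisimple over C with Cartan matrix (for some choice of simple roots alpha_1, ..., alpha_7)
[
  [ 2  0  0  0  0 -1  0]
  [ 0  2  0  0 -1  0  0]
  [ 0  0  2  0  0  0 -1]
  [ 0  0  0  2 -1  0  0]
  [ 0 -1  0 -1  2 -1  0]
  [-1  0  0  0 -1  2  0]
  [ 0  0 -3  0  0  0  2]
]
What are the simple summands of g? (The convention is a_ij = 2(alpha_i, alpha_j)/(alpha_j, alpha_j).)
D_5 ⊕ G_2

The diagram associated to this matrix has two connected components: the simple roots {alpha_1, alpha_2, alpha_4, alpha_5, alpha_6} form a chain of 3 nodes with a fork of two nodes at one end (D_5), and {alpha_3, alpha_7} form two nodes joined by a triple edge (G_2). A semisimple Lie algebra decomposes uniquely as the direct sum of simple ideals, one per connected component of its Dynkin diagram, so g ≅ D_5 ⊕ G_2 (dimension 45 + 14 = 59).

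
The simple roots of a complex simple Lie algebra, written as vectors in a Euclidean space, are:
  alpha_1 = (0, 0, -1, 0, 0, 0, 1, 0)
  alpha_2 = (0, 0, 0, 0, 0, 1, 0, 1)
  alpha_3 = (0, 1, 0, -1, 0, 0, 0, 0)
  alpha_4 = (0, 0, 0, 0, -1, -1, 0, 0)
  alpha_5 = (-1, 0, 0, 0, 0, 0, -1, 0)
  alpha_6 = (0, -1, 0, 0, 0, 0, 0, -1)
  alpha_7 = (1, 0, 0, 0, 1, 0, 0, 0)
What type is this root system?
Compute the Cartan integers a_ij = 2(alpha_i, alpha_j)/(alpha_j, alpha_j); the resulting 7x7 Cartan matrix is
[[2, 0, 0, 0, -1, 0, 0], [0, 2, 0, -1, 0, -1, 0], [0, 0, 2, 0, 0, -1, 0], [0, -1, 0, 2, 0, 0, -1], [-1, 0, 0, 0, 2, 0, -1], [0, -1, -1, 0, 0, 2, 0], [0, 0, 0, -1, -1, 0, 2]].
All simple roots have the same length, so the diagram is simply laced. The associated Dynkin diagram is a chain of 7 nodes with single edges (A_7), so the type is A_7 (the algebra sl(8)).

A_7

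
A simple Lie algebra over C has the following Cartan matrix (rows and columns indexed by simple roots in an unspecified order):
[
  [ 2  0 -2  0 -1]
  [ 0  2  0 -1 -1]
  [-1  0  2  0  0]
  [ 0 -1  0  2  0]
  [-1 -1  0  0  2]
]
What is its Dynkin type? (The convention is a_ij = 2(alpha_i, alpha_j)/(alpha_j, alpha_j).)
The matrix has rank 5 with 2's on the diagonal. Reading the off-diagonal entries as Dynkin edges (a single edge where a_ij = a_ji = -1; a double or triple edge where a_ij * a_ji = 2 or 3), the diagram is a chain of 5 nodes with a double edge at one end; the terminal node there is the unique short simple root (B_5). One simple-root ordering that puts it in standard form is (alpha_4, alpha_2, alpha_5, alpha_1, alpha_3). So the algebra is type B_5, i.e. so(11).

type B_5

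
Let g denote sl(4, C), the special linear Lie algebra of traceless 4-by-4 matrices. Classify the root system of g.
This is sl(4), which has dimension 4^2 - 1 = 15 and rank 4 - 1 = 3 (a Cartan subalgebra is the diagonal traceless matrices). In the classification of classical Lie algebras, the special linear algebra sl(n+1) has type A_n; here n = 3, so the Dynkin diagram is a chain of 3 nodes with single edges (A_3). Hence the type is A_3.

type A_3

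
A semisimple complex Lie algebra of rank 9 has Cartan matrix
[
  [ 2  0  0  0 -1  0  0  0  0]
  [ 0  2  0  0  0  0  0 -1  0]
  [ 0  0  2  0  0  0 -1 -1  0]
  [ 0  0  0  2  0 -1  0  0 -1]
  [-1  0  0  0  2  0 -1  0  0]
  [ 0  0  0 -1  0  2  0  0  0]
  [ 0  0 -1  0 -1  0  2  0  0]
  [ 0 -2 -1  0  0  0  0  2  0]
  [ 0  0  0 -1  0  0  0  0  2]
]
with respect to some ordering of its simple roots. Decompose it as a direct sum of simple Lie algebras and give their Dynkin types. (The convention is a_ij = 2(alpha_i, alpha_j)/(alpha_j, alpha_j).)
A_3 (sl(4)) ⊕ B_6 (so(13))

The diagram associated to this matrix has two connected components: the simple roots {alpha_4, alpha_6, alpha_9} form a chain of 3 nodes with single edges (A_3), and {alpha_1, alpha_2, alpha_3, alpha_5, alpha_7, alpha_8} form a chain of 6 nodes with a double edge at one end; the terminal node there is the unique short simple root (B_6). A semisimple Lie algebra decomposes uniquely as the direct sum of simple ideals, one per connected component of its Dynkin diagram, so g ≅ A_3 ⊕ B_6 (dimension 15 + 78 = 93).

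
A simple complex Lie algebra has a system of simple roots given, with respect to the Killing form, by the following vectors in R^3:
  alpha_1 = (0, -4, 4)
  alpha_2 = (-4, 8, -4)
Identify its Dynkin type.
type G_2

Compute the Cartan integers a_ij = 2(alpha_i, alpha_j)/(alpha_j, alpha_j); the resulting 2x2 Cartan matrix is
[[2, -1], [-3, 2]].
The roots have two lengths (squared-length ratio 3:1); the short ones are alpha_{1}. The associated Dynkin diagram is two nodes joined by a triple edge (G_2), so the type is G_2.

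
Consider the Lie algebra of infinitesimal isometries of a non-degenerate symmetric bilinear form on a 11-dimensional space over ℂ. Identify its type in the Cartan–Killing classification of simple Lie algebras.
This is so(11) with 11 odd, which has dimension 11(11-1)/2 = 55 and rank (11-1)/2 = 5. In the classification of classical Lie algebras, the orthogonal algebra so(2n+1) in an odd number of variables has type B_n; here n = 5, so the Dynkin diagram is a chain of 5 nodes with a double edge at one end; the terminal node there is the unique short simple root (B_5). Hence the type is B_5.

B5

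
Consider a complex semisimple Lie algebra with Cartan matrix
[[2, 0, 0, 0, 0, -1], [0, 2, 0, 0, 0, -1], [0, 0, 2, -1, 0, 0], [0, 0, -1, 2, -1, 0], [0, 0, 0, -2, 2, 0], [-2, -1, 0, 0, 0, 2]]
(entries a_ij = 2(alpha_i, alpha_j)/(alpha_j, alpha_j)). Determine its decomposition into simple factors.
type B_3 + type C_3

The diagram associated to this matrix has two connected components: the simple roots {alpha_1, alpha_2, alpha_6} form a chain of 3 nodes with a double edge at one end; the terminal node there is the unique short simple root (B_3), and {alpha_3, alpha_4, alpha_5} form a chain of 3 nodes with a double edge at one end; the terminal node there is the unique long simple root (C_3). A semisimple Lie algebra decomposes uniquely as the direct sum of simple ideals, one per connected component of its Dynkin diagram, so g ≅ B_3 ⊕ C_3 (dimension 21 + 21 = 42).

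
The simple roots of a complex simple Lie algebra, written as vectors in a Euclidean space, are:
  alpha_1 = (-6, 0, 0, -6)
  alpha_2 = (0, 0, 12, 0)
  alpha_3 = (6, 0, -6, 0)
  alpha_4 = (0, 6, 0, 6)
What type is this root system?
C_4 (sp(8))

Compute the Cartan integers a_ij = 2(alpha_i, alpha_j)/(alpha_j, alpha_j); the resulting 4x4 Cartan matrix is
[[2, 0, -1, -1], [0, 2, -2, 0], [-1, -1, 2, 0], [-1, 0, 0, 2]].
The roots have two lengths (squared-length ratio 2:1); the short ones are alpha_{1,3,4}. The associated Dynkin diagram is a chain of 4 nodes with a double edge at one end; the terminal node there is the unique long simple root (C_4), so the type is C_4 (the algebra sp(8)).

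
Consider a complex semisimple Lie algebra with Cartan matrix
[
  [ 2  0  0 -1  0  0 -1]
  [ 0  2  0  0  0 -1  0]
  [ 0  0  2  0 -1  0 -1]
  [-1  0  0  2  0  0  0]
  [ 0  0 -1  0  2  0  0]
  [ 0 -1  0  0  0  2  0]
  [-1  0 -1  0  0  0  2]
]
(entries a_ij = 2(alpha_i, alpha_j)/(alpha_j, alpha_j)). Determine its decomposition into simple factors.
The diagram associated to this matrix has two connected components: the simple roots {alpha_2, alpha_6} form a chain of 2 nodes with single edges (A_2), and {alpha_1, alpha_3, alpha_4, alpha_5, alpha_7} form a chain of 5 nodes with single edges (A_5). A semisimple Lie algebra decomposes uniquely as the direct sum of simple ideals, one per connected component of its Dynkin diagram, so g ≅ A_2 ⊕ A_5 (dimension 8 + 35 = 43).

type A_2 ⊕ type A_5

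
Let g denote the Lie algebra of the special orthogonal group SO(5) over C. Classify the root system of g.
This is so(5) with 5 odd, which has dimension 5(5-1)/2 = 10 and rank (5-1)/2 = 2. In the classification of classical Lie algebras, the orthogonal algebra so(2n+1) in an odd number of variables has type B_n; here n = 2, so the Dynkin diagram is a chain of 2 nodes with a double edge at one end; the terminal node there is the unique short simple root (B_2). Hence the type is B_2.

B_2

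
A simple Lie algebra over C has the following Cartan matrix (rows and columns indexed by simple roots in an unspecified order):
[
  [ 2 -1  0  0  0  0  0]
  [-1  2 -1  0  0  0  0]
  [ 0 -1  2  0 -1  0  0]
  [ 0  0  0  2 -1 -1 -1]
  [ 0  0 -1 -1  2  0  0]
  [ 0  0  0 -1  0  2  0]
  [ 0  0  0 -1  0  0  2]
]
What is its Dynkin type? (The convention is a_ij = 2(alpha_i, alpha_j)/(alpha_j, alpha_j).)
The matrix has rank 7 with 2's on the diagonal. Reading the off-diagonal entries as Dynkin edges (a single edge where a_ij = a_ji = -1; a double or triple edge where a_ij * a_ji = 2 or 3), the diagram is a chain of 5 nodes with a fork of two nodes at one end (D_7). One simple-root ordering that puts it in standard form is (alpha_1, alpha_2, alpha_3, alpha_5, alpha_4, alpha_6, alpha_7). So the algebra is type D_7, i.e. so(14).

D_7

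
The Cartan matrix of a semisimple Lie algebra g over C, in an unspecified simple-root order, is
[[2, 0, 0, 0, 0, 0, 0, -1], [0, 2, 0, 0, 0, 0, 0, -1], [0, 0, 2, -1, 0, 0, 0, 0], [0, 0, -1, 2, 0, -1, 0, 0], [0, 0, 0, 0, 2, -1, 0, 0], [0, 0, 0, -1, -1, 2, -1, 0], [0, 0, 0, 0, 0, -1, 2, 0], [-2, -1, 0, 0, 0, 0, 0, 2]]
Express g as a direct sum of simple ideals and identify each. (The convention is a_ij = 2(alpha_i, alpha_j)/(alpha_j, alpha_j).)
type B_3 + type D_5

The diagram associated to this matrix has two connected components: the simple roots {alpha_1, alpha_2, alpha_8} form a chain of 3 nodes with a double edge at one end; the terminal node there is the unique short simple root (B_3), and {alpha_3, alpha_4, alpha_5, alpha_6, alpha_7} form a chain of 3 nodes with a fork of two nodes at one end (D_5). A semisimple Lie algebra decomposes uniquely as the direct sum of simple ideals, one per connected component of its Dynkin diagram, so g ≅ B_3 ⊕ D_5 (dimension 21 + 45 = 66).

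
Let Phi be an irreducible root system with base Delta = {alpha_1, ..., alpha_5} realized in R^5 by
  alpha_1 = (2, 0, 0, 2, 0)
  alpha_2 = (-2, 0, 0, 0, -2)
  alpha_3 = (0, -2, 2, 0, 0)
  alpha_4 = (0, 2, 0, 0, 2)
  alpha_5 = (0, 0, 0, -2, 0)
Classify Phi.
Compute the Cartan integers a_ij = 2(alpha_i, alpha_j)/(alpha_j, alpha_j); the resulting 5x5 Cartan matrix is
[[2, -1, 0, 0, -2], [-1, 2, 0, -1, 0], [0, 0, 2, -1, 0], [0, -1, -1, 2, 0], [-1, 0, 0, 0, 2]].
The roots have two lengths (squared-length ratio 2:1); the short ones are alpha_{5}. The associated Dynkin diagram is a chain of 5 nodes with a double edge at one end; the terminal node there is the unique short simple root (B_5), so the type is B_5 (the algebra so(11)).

B_5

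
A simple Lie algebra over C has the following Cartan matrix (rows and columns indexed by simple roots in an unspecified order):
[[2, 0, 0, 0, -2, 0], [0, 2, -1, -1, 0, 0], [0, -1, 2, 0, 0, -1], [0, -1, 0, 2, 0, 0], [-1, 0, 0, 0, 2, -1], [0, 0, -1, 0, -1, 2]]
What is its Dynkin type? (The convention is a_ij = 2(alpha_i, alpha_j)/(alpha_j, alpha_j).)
type C_6

The matrix has rank 6 with 2's on the diagonal. Reading the off-diagonal entries as Dynkin edges (a single edge where a_ij = a_ji = -1; a double or triple edge where a_ij * a_ji = 2 or 3), the diagram is a chain of 6 nodes with a double edge at one end; the terminal node there is the unique long simple root (C_6). One simple-root ordering that puts it in standard form is (alpha_4, alpha_2, alpha_3, alpha_6, alpha_5, alpha_1). So the algebra is type C_6, i.e. sp(12).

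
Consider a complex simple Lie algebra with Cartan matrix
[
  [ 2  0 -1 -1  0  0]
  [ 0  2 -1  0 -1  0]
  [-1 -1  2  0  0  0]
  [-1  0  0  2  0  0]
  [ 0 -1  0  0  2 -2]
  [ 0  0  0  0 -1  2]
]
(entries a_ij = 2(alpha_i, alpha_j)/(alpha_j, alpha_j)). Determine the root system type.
The matrix has rank 6 with 2's on the diagonal. Reading the off-diagonal entries as Dynkin edges (a single edge where a_ij = a_ji = -1; a double or triple edge where a_ij * a_ji = 2 or 3), the diagram is a chain of 6 nodes with a double edge at one end; the terminal node there is the unique short simple root (B_6). One simple-root ordering that puts it in standard form is (alpha_4, alpha_1, alpha_3, alpha_2, alpha_5, alpha_6). So the algebra is type B_6, i.e. so(13).

type B_6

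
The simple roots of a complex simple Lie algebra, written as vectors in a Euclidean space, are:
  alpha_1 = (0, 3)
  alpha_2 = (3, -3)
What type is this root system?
Compute the Cartan integers a_ij = 2(alpha_i, alpha_j)/(alpha_j, alpha_j); the resulting 2x2 Cartan matrix is
[[2, -1], [-2, 2]].
The roots have two lengths (squared-length ratio 2:1); the short ones are alpha_{1}. The associated Dynkin diagram is a chain of 2 nodes with a double edge at one end; the terminal node there is the unique short simple root (B_2), so the type is B_2 (the algebra so(5)).

type B_2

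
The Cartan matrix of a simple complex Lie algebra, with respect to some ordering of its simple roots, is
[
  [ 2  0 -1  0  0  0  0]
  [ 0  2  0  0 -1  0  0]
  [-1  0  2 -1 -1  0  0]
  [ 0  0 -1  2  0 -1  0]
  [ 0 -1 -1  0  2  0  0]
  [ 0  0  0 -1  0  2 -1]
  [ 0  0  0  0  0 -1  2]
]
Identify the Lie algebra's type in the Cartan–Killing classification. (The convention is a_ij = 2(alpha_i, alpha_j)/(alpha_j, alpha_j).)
The matrix has rank 7 with 2's on the diagonal. Reading the off-diagonal entries as Dynkin edges (a single edge where a_ij = a_ji = -1; a double or triple edge where a_ij * a_ji = 2 or 3), the diagram is a chain of 6 nodes with one extra node attached to the third node from one end (E_7). One simple-root ordering that puts it in standard form is (alpha_2, alpha_1, alpha_5, alpha_3, alpha_4, alpha_6, alpha_7). So the algebra is type E_7.

E7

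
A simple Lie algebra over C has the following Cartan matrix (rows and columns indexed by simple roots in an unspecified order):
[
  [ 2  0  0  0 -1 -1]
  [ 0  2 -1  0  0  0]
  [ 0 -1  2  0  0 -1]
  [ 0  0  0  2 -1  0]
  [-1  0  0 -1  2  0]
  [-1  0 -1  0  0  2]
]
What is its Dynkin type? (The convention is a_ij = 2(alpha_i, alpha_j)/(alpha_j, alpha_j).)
The matrix has rank 6 with 2's on the diagonal. Reading the off-diagonal entries as Dynkin edges (a single edge where a_ij = a_ji = -1; a double or triple edge where a_ij * a_ji = 2 or 3), the diagram is a chain of 6 nodes with single edges (A_6). One simple-root ordering that puts it in standard form is (alpha_4, alpha_5, alpha_1, alpha_6, alpha_3, alpha_2). So the algebra is type A_6, i.e. sl(7).

type A_6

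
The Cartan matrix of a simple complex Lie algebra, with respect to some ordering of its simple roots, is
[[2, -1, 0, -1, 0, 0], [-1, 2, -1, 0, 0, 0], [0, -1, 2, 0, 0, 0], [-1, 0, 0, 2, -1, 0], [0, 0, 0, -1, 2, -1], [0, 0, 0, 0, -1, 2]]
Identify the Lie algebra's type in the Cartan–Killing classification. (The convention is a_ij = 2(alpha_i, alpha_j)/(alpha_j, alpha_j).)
The matrix has rank 6 with 2's on the diagonal. Reading the off-diagonal entries as Dynkin edges (a single edge where a_ij = a_ji = -1; a double or triple edge where a_ij * a_ji = 2 or 3), the diagram is a chain of 6 nodes with single edges (A_6). One simple-root ordering that puts it in standard form is (alpha_3, alpha_2, alpha_1, alpha_4, alpha_5, alpha_6). So the algebra is type A_6, i.e. sl(7).

A6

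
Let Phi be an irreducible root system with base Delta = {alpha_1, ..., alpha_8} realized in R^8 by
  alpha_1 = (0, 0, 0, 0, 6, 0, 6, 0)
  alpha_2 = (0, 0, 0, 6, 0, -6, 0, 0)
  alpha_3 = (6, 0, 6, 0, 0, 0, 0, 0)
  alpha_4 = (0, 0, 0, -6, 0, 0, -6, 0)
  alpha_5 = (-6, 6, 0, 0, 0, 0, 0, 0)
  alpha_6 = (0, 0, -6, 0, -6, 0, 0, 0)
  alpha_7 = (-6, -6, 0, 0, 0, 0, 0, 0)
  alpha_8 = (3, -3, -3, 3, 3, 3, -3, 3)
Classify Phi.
type E_8

Compute the Cartan integers a_ij = 2(alpha_i, alpha_j)/(alpha_j, alpha_j); the resulting 8x8 Cartan matrix is
[[2, 0, 0, -1, 0, -1, 0, 0], [0, 2, 0, -1, 0, 0, 0, 0], [0, 0, 2, 0, -1, -1, -1, 0], [-1, -1, 0, 2, 0, 0, 0, 0], [0, 0, -1, 0, 2, 0, 0, -1], [-1, 0, -1, 0, 0, 2, 0, 0], [0, 0, -1, 0, 0, 0, 2, 0], [0, 0, 0, 0, -1, 0, 0, 2]].
All simple roots have the same length, so the diagram is simply laced. The associated Dynkin diagram is a chain of 7 nodes with one extra node attached to the third node from one end (E_8), so the type is E_8.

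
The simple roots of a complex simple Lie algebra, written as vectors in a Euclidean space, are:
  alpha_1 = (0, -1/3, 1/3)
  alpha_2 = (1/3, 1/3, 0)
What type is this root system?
A2

Compute the Cartan integers a_ij = 2(alpha_i, alpha_j)/(alpha_j, alpha_j); the resulting 2x2 Cartan matrix is
[[2, -1], [-1, 2]].
All simple roots have the same length, so the diagram is simply laced. The associated Dynkin diagram is a chain of 2 nodes with single edges (A_2), so the type is A_2 (the algebra sl(3)).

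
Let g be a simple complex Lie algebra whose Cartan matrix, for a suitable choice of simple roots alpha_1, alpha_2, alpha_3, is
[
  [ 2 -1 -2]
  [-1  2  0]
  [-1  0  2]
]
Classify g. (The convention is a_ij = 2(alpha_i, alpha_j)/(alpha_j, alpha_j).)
The matrix has rank 3 with 2's on the diagonal. Reading the off-diagonal entries as Dynkin edges (a single edge where a_ij = a_ji = -1; a double or triple edge where a_ij * a_ji = 2 or 3), the diagram is a chain of 3 nodes with a double edge at one end; the terminal node there is the unique short simple root (B_3). One simple-root ordering that puts it in standard form is (alpha_2, alpha_1, alpha_3). So the algebra is type B_3, i.e. so(7).

B_3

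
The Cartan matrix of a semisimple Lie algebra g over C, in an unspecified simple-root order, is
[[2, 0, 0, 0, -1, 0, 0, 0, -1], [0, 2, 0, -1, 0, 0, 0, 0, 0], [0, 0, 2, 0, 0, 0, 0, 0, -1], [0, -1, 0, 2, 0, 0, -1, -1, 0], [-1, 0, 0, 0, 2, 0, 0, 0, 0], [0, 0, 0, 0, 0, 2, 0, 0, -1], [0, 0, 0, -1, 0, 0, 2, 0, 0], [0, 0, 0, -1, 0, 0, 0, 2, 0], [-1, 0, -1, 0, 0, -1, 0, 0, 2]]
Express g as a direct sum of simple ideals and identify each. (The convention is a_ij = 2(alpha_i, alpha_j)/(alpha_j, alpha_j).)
D_4 + D_5

The diagram associated to this matrix has two connected components: the simple roots {alpha_2, alpha_4, alpha_7, alpha_8} form a chain of 2 nodes with a fork of two nodes at one end (D_4), and {alpha_1, alpha_3, alpha_5, alpha_6, alpha_9} form a chain of 3 nodes with a fork of two nodes at one end (D_5). A semisimple Lie algebra decomposes uniquely as the direct sum of simple ideals, one per connected component of its Dynkin diagram, so g ≅ D_4 ⊕ D_5 (dimension 28 + 45 = 73).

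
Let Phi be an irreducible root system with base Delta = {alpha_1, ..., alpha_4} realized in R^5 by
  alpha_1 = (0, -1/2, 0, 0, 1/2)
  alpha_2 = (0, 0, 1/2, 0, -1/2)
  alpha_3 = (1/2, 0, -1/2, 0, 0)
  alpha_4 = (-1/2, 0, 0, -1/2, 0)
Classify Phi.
A4

Compute the Cartan integers a_ij = 2(alpha_i, alpha_j)/(alpha_j, alpha_j); the resulting 4x4 Cartan matrix is
[[2, -1, 0, 0], [-1, 2, -1, 0], [0, -1, 2, -1], [0, 0, -1, 2]].
All simple roots have the same length, so the diagram is simply laced. The associated Dynkin diagram is a chain of 4 nodes with single edges (A_4), so the type is A_4 (the algebra sl(5)).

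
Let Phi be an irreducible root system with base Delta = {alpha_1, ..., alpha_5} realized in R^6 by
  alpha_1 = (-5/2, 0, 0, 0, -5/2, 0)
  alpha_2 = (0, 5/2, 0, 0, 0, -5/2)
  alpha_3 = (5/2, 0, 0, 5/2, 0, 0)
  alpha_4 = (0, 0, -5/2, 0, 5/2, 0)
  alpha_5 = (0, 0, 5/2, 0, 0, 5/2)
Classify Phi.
A5

Compute the Cartan integers a_ij = 2(alpha_i, alpha_j)/(alpha_j, alpha_j); the resulting 5x5 Cartan matrix is
[[2, 0, -1, -1, 0], [0, 2, 0, 0, -1], [-1, 0, 2, 0, 0], [-1, 0, 0, 2, -1], [0, -1, 0, -1, 2]].
All simple roots have the same length, so the diagram is simply laced. The associated Dynkin diagram is a chain of 5 nodes with single edges (A_5), so the type is A_5 (the algebra sl(6)).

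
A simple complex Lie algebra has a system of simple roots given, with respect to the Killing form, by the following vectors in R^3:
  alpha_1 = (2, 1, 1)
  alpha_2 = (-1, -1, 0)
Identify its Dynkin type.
Compute the Cartan integers a_ij = 2(alpha_i, alpha_j)/(alpha_j, alpha_j); the resulting 2x2 Cartan matrix is
[[2, -3], [-1, 2]].
The roots have two lengths (squared-length ratio 3:1); the short ones are alpha_{2}. The associated Dynkin diagram is two nodes joined by a triple edge (G_2), so the type is G_2.

G_2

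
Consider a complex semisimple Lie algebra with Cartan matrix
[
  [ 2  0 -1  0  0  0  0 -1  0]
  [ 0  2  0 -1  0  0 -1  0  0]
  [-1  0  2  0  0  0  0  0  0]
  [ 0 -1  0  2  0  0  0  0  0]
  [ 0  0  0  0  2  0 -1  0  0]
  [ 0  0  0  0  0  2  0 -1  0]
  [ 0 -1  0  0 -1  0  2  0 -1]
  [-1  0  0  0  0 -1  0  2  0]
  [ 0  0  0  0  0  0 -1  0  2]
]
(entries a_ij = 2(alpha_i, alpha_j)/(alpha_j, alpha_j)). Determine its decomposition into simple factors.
The diagram associated to this matrix has two connected components: the simple roots {alpha_1, alpha_3, alpha_6, alpha_8} form a chain of 4 nodes with single edges (A_4), and {alpha_2, alpha_4, alpha_5, alpha_7, alpha_9} form a chain of 3 nodes with a fork of two nodes at one end (D_5). A semisimple Lie algebra decomposes uniquely as the direct sum of simple ideals, one per connected component of its Dynkin diagram, so g ≅ A_4 ⊕ D_5 (dimension 24 + 45 = 69).

A_4 ⊕ D_5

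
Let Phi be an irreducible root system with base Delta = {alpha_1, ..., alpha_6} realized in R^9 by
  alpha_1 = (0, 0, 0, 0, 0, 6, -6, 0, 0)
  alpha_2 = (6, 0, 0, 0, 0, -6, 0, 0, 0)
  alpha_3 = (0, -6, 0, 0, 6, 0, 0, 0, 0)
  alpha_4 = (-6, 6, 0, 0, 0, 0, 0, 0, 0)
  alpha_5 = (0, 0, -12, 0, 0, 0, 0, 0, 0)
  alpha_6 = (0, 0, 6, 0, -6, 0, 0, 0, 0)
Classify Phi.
C_6 (sp(12))

Compute the Cartan integers a_ij = 2(alpha_i, alpha_j)/(alpha_j, alpha_j); the resulting 6x6 Cartan matrix is
[[2, -1, 0, 0, 0, 0], [-1, 2, 0, -1, 0, 0], [0, 0, 2, -1, 0, -1], [0, -1, -1, 2, 0, 0], [0, 0, 0, 0, 2, -2], [0, 0, -1, 0, -1, 2]].
The roots have two lengths (squared-length ratio 2:1); the short ones are alpha_{1,2,3,4,6}. The associated Dynkin diagram is a chain of 6 nodes with a double edge at one end; the terminal node there is the unique long simple root (C_6), so the type is C_6 (the algebra sp(12)).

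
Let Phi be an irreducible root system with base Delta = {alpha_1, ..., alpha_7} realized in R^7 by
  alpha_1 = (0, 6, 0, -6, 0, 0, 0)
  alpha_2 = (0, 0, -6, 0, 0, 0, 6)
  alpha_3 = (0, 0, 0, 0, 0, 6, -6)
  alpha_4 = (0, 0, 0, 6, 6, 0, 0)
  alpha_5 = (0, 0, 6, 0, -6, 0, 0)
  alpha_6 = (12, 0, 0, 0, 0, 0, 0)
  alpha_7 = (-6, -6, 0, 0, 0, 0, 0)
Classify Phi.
C_7

Compute the Cartan integers a_ij = 2(alpha_i, alpha_j)/(alpha_j, alpha_j); the resulting 7x7 Cartan matrix is
[[2, 0, 0, -1, 0, 0, -1], [0, 2, -1, 0, -1, 0, 0], [0, -1, 2, 0, 0, 0, 0], [-1, 0, 0, 2, -1, 0, 0], [0, -1, 0, -1, 2, 0, 0], [0, 0, 0, 0, 0, 2, -2], [-1, 0, 0, 0, 0, -1, 2]].
The roots have two lengths (squared-length ratio 2:1); the short ones are alpha_{1,2,3,4,5,7}. The associated Dynkin diagram is a chain of 7 nodes with a double edge at one end; the terminal node there is the unique long simple root (C_7), so the type is C_7 (the algebra sp(14)).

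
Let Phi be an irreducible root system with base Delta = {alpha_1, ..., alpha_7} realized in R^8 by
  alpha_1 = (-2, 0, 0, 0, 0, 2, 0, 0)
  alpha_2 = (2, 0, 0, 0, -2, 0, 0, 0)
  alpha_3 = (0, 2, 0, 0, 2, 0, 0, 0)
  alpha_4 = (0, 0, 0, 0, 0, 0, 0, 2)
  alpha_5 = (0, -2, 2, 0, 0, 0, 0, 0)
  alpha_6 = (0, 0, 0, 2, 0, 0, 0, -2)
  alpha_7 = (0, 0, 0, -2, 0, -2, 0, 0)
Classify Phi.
Compute the Cartan integers a_ij = 2(alpha_i, alpha_j)/(alpha_j, alpha_j); the resulting 7x7 Cartan matrix is
[[2, -1, 0, 0, 0, 0, -1], [-1, 2, -1, 0, 0, 0, 0], [0, -1, 2, 0, -1, 0, 0], [0, 0, 0, 2, 0, -1, 0], [0, 0, -1, 0, 2, 0, 0], [0, 0, 0, -2, 0, 2, -1], [-1, 0, 0, 0, 0, -1, 2]].
The roots have two lengths (squared-length ratio 2:1); the short ones are alpha_{4}. The associated Dynkin diagram is a chain of 7 nodes with a double edge at one end; the terminal node there is the unique short simple root (B_7), so the type is B_7 (the algebra so(15)).

B_7 (so(15))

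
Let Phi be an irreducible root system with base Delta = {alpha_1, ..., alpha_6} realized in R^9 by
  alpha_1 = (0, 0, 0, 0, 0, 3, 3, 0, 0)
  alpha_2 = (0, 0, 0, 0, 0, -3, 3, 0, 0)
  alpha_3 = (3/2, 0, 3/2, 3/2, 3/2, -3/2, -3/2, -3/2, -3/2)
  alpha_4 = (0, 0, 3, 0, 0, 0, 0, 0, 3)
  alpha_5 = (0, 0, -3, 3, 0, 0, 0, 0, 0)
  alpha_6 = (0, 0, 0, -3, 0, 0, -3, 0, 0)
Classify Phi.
Compute the Cartan integers a_ij = 2(alpha_i, alpha_j)/(alpha_j, alpha_j); the resulting 6x6 Cartan matrix is
[[2, 0, -1, 0, 0, -1], [0, 2, 0, 0, 0, -1], [-1, 0, 2, 0, 0, 0], [0, 0, 0, 2, -1, 0], [0, 0, 0, -1, 2, -1], [-1, -1, 0, 0, -1, 2]].
All simple roots have the same length, so the diagram is simply laced. The associated Dynkin diagram is a chain of 5 nodes with one extra node attached to the third node from one end (E_6), so the type is E_6.

E_6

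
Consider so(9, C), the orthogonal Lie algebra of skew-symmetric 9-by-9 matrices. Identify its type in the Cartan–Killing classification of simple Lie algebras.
This is so(9) with 9 odd, which has dimension 9(9-1)/2 = 36 and rank (9-1)/2 = 4. In the classification of classical Lie algebras, the orthogonal algebra so(2n+1) in an odd number of variables has type B_n; here n = 4, so the Dynkin diagram is a chain of 4 nodes with a double edge at one end; the terminal node there is the unique short simple root (B_4). Hence the type is B_4.

type B_4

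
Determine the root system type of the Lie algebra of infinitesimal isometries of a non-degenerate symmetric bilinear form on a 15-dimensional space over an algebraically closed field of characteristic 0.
B_7

This is so(15) with 15 odd, which has dimension 15(15-1)/2 = 105 and rank (15-1)/2 = 7. In the classification of classical Lie algebras, the orthogonal algebra so(2n+1) in an odd number of variables has type B_n; here n = 7, so the Dynkin diagram is a chain of 7 nodes with a double edge at one end; the terminal node there is the unique short simple root (B_7). Hence the type is B_7.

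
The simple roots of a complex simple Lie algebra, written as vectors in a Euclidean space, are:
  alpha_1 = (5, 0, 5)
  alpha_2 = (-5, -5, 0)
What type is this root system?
type A_2

Compute the Cartan integers a_ij = 2(alpha_i, alpha_j)/(alpha_j, alpha_j); the resulting 2x2 Cartan matrix is
[[2, -1], [-1, 2]].
All simple roots have the same length, so the diagram is simply laced. The associated Dynkin diagram is a chain of 2 nodes with single edges (A_2), so the type is A_2 (the algebra sl(3)).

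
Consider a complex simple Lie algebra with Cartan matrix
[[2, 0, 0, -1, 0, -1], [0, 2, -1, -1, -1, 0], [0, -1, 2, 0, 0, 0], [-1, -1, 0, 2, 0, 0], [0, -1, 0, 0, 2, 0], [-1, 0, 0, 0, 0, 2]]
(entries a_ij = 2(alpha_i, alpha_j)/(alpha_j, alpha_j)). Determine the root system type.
The matrix has rank 6 with 2's on the diagonal. Reading the off-diagonal entries as Dynkin edges (a single edge where a_ij = a_ji = -1; a double or triple edge where a_ij * a_ji = 2 or 3), the diagram is a chain of 4 nodes with a fork of two nodes at one end (D_6). One simple-root ordering that puts it in standard form is (alpha_6, alpha_1, alpha_4, alpha_2, alpha_5, alpha_3). So the algebra is type D_6, i.e. so(12).

D_6 (so(12))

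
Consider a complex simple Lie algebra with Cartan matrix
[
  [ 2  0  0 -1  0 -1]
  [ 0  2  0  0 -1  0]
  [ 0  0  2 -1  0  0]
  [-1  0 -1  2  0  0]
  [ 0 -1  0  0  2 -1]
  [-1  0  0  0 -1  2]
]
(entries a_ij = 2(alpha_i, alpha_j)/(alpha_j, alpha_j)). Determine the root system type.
The matrix has rank 6 with 2's on the diagonal. Reading the off-diagonal entries as Dynkin edges (a single edge where a_ij = a_ji = -1; a double or triple edge where a_ij * a_ji = 2 or 3), the diagram is a chain of 6 nodes with single edges (A_6). One simple-root ordering that puts it in standard form is (alpha_2, alpha_5, alpha_6, alpha_1, alpha_4, alpha_3). So the algebra is type A_6, i.e. sl(7).

A6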